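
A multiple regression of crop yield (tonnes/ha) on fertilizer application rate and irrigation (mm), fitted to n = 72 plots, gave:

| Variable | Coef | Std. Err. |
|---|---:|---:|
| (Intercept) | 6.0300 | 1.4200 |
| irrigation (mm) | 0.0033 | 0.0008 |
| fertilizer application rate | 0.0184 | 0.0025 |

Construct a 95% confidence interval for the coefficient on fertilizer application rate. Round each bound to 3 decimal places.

Read off: b = 0.0184, SE = 0.0025 for fertilizer application rate.
df = n − k − 1 = 72 − 2 − 1 = 69.
t* = t_{0.025, 69} = 1.994945.
Margin = t* × SE = 1.994945 × 0.0025 = 0.00499.
CI: 0.0184 ± 0.00499 → (0.013, 0.023).

(0.013, 0.023)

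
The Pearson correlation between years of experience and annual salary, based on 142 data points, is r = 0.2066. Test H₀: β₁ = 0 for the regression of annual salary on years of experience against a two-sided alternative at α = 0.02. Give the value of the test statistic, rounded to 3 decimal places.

t = 2.498

t = r·√(n − 2)/√(1 − r²) = 0.2066·√140/√0.957316 = 2.498.
df = n − 2 = 140.
Two-sided p ≈ 0.0136, which is < 0.02, so reject H₀.
There is evidence of a linear association between years of experience and annual salary.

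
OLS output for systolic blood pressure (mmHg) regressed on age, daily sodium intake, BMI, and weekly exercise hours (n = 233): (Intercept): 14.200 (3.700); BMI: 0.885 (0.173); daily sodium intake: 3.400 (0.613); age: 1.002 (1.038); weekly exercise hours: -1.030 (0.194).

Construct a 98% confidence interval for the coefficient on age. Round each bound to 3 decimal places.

(-1.430, 3.434)

Read off: b = 1.002, SE = 1.038 for age.
df = n − k − 1 = 233 − 4 − 1 = 228.
t* = t_{0.01, 228} = 2.342814.
Margin = t* × SE = 2.342814 × 1.038 = 2.43184.
CI: 1.002 ± 2.43184 → (-1.430, 3.434).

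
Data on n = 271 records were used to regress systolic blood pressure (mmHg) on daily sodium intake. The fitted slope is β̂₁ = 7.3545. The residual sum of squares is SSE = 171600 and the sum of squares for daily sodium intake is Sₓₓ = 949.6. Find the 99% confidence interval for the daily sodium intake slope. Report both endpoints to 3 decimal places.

(5.228, 9.481)

MSE = SSE/(n − 2) = 171600/269 = 637.918.
SE(β̂₁) = √(MSE/Sₓₓ) = √(637.918/949.6) = 0.819619.
df = n − 2 = 269.
t* = t_{0.005, 269} = 2.594229.
Margin = t* × SE = 2.594229 × 0.819619 = 2.12628.
CI: 7.3545 ± 2.12628 → (5.228, 9.481).
With 99% confidence, each one-unit increase in daily sodium intake is associated with a change of between 5.228 and 9.481 mmHg in systolic blood pressure.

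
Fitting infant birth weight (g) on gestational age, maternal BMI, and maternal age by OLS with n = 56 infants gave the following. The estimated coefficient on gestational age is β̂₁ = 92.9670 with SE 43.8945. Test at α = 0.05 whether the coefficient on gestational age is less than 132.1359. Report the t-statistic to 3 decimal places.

H₀: β₁ = 132.1359 vs H₁: β₁ < 132.1359.
t = (β̂₁ − β₁⁰)/SE = (92.9670 − 132.1359) / 43.8945 = -0.892.
df = n − k − 1 = 56 − 3 − 1 = 52.
One-sided p ≈ 0.1882, which is ≥ 0.05, so fail to reject H₀.
The data do not give significant evidence that the true slope on gestational age is below 132.1359 g per unit, holding the other predictors fixed.

t = -0.892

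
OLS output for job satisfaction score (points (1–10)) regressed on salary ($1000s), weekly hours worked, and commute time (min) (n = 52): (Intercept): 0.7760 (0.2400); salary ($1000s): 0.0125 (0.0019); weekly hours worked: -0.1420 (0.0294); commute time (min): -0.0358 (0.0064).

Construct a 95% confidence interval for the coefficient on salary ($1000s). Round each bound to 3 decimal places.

Read off: b = 0.0125, SE = 0.0019 for salary ($1000s).
df = n − k − 1 = 52 − 3 − 1 = 48.
t* = t_{0.025, 48} = 2.010635.
Margin = t* × SE = 2.010635 × 0.0019 = 0.00382.
CI: 0.0125 ± 0.00382 → (0.009, 0.016).

(0.009, 0.016)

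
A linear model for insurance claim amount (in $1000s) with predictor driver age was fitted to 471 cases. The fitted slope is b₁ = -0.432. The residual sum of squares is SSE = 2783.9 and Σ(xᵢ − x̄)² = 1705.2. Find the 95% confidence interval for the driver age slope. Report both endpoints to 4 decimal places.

(-0.5479, -0.3161)

MSE = SSE/(n − 2) = 2783.9/469 = 5.93582.
SE(b₁) = √(MSE/Sₓₓ) = √(5.93582/1705.2) = 0.0590001.
df = n − 2 = 469.
t* = t_{0.025, 469} = 1.965035.
Margin = t* × SE = 1.965035 × 0.0590001 = 0.115937.
CI: -0.432 ± 0.115937 → (-0.5479, -0.3161).
With 95% confidence, each one-unit increase in driver age is associated with a change of between -0.5479 and -0.3161 $1000s in insurance claim amount.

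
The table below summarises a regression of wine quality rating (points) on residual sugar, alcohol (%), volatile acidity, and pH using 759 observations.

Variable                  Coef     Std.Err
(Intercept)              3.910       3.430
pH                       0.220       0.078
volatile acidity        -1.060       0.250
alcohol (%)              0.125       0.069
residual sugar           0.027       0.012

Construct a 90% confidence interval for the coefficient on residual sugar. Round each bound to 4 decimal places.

Read off: b = 0.027, SE = 0.012 for residual sugar.
df = n − k − 1 = 759 − 4 − 1 = 754.
t* = t_{0.05, 754} = 1.646877.
Margin = t* × SE = 1.646877 × 0.012 = 0.019763.
CI: 0.027 ± 0.019763 → (0.0072, 0.0468).

(0.0072, 0.0468)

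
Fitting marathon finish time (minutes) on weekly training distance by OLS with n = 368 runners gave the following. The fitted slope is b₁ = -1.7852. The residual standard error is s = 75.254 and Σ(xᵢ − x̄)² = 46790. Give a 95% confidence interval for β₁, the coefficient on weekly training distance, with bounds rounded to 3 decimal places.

SE(b₁) = s/√Sₓₓ = 75.254/√46790 = 0.347899.
df = n − 2 = 366.
t* = t_{0.025, 366} = 1.966467.
Margin = t* × SE = 1.966467 × 0.347899 = 0.68413.
CI: -1.7852 ± 0.68413 → (-2.469, -1.101).
With 95% confidence, each one-unit increase in weekly training distance is associated with a change of between -2.469 and -1.101 minutes in marathon finish time.

(-2.469, -1.101)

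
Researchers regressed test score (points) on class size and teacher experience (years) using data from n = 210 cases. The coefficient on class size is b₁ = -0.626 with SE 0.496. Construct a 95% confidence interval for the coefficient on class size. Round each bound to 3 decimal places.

df = n − k − 1 = 210 − 2 − 1 = 207.
t* = t_{0.025, 207} = 1.97149.
Margin = t* × SE = 1.97149 × 0.496 = 0.97786.
CI: -0.626 ± 0.97786 → (-1.604, 0.352).
With 95% confidence, each one-unit increase in class size is associated with a change of between -1.604 and 0.352 points in test score, holding the other predictors fixed.

(-1.604, 0.352)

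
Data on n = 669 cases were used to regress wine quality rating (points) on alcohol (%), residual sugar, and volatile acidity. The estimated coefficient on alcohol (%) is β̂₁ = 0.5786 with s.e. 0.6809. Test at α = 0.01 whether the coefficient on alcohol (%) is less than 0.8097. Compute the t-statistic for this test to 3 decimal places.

H₀: β₁ = 0.8097 vs H₁: β₁ < 0.8097.
t = (β̂₁ − β₁⁰)/SE = (0.5786 − 0.8097) / 0.6809 = -0.339.
df = n − k − 1 = 669 − 3 − 1 = 665.
One-sided p ≈ 0.3672, which is ≥ 0.01, so fail to reject H₀.
The data do not give significant evidence that the true slope on alcohol (%) is below 0.8097 points per unit, holding the other predictors fixed.

t = -0.339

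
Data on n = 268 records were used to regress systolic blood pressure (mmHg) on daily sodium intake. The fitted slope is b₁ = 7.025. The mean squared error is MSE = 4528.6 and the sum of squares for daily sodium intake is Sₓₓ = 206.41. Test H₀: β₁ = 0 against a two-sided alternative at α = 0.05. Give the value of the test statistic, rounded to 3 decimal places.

SE(b₁) = √(MSE/Sₓₓ) = √(4528.6/206.41) = 4.684.
t = 7.025 / 4.684 = 1.500.
df = n − 2 = 266.
Two-sided p ≈ 0.1349, which is ≥ 0.05, so fail to reject H₀.
The data do not give significant evidence of an association between daily sodium intake and systolic blood pressure.

t = 1.500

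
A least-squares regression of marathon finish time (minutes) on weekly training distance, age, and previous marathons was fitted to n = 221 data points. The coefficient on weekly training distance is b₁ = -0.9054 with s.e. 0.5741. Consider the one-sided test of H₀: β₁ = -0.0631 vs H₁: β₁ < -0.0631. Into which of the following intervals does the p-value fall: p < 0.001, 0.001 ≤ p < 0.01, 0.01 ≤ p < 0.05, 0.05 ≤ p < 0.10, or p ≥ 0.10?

t = (-0.9054 − (-0.0631)) / 0.5741 = -1.467.
df = n − k − 1 = 221 − 3 − 1 = 217.
One-sided p = P(T_{217} < t) ≈ 0.0719.
So 0.05 ≤ p < 0.10.

0.05 ≤ p < 0.10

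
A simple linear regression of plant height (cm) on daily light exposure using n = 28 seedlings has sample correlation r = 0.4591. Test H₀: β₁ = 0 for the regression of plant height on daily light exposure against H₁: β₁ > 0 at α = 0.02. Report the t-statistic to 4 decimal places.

t = 2.6351

t = r·√(n − 2)/√(1 − r²) = 0.4591·√26/√0.789227 = 2.6351.
df = n − 2 = 26.
One-sided p ≈ 0.0070, which is < 0.02, so reject H₀.
There is evidence of a linear association between daily light exposure and plant height.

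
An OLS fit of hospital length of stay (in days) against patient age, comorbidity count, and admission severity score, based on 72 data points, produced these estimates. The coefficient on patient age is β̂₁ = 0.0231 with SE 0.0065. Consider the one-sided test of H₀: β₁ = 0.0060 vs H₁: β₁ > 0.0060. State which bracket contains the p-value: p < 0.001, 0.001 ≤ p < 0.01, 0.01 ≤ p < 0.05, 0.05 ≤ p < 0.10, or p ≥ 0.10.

0.001 ≤ p < 0.01

t = (0.0231 − 0.0060) / 0.0065 = 2.631.
df = n − k − 1 = 72 − 3 − 1 = 68.
One-sided p = P(T_{68} > t) ≈ 0.0053.
So 0.001 ≤ p < 0.01.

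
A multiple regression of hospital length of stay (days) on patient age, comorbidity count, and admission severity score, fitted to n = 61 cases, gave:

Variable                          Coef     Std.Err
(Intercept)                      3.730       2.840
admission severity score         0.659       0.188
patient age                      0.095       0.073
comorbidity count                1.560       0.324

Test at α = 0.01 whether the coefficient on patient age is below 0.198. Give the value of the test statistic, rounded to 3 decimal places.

Read off: b = 0.095, SE = 0.073 for patient age.
H₀: β₁ = 0.198 vs H₁: β₁ < 0.198.
t = (0.095 − 0.198) / 0.073 = -1.411.
df = n − k − 1 = 61 − 3 − 1 = 57.
One-sided p ≈ 0.0818, which is ≥ 0.01, so fail to reject H₀.
The data do not give significant evidence that the true slope on patient age is below 0.198 days per unit, holding the other predictors fixed.

t = -1.411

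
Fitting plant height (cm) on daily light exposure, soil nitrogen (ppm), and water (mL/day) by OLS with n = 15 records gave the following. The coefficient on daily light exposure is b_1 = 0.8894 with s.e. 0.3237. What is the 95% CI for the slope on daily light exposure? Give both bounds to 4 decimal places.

(0.1769, 1.6019)

df = n − k − 1 = 15 − 3 − 1 = 11.
t* = t_{0.025, 11} = 2.200985.
Margin = t* × SE = 2.200985 × 0.3237 = 0.712459.
CI: 0.8894 ± 0.712459 → (0.1769, 1.6019).
With 95% confidence, each one-unit increase in daily light exposure is associated with a change of between 0.1769 and 1.6019 cm in plant height, holding the other predictors fixed.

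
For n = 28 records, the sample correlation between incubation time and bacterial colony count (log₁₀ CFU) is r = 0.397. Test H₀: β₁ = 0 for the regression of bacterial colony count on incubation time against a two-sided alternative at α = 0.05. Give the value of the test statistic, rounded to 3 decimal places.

t = r·√(n − 2)/√(1 − r²) = 0.397·√26/√0.842391 = 2.206.
df = n − 2 = 26.
Two-sided p ≈ 0.0365, which is < 0.05, so reject H₀.
There is evidence of a linear association between incubation time and bacterial colony count.

t = 2.206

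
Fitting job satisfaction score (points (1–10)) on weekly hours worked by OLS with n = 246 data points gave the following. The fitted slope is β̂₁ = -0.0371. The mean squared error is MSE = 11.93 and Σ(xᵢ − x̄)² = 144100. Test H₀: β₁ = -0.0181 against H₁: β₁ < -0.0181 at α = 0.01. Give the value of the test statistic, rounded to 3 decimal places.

SE(β̂₁) = √(MSE/Sₓₓ) = √(11.93/144100) = 0.00909889.
t = (-0.0371 − (-0.0181)) / 0.00909889 = -2.088.
df = n − 2 = 244.
One-sided p ≈ 0.0189, which is ≥ 0.01, so fail to reject H₀.
The data do not give significant evidence that the true slope on weekly hours worked is below -0.0181 points (1–10) per unit.

t = -2.088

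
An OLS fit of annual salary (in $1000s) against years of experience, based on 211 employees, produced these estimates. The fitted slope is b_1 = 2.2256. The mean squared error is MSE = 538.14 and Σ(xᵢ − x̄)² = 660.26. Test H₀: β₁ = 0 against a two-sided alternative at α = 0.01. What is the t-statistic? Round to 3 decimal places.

SE(b_1) = √(MSE/Sₓₓ) = √(538.14/660.26) = 0.902797.
t = 2.2256 / 0.902797 = 2.465.
df = n − 2 = 209.
Two-sided p ≈ 0.0145, which is ≥ 0.01, so fail to reject H₀.
The data do not give significant evidence of an association between years of experience and annual salary.

t = 2.465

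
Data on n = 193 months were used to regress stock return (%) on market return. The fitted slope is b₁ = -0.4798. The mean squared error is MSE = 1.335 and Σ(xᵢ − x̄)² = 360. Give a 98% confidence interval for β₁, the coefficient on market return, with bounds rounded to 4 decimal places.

(-0.6227, -0.3369)

SE(b₁) = √(MSE/Sₓₓ) = √(1.335/360) = 0.0608961.
df = n − 2 = 191.
t* = t_{0.01, 191} = 2.34603.
Margin = t* × SE = 2.34603 × 0.0608961 = 0.142864.
CI: -0.4798 ± 0.142864 → (-0.6227, -0.3369).
With 98% confidence, each one-unit increase in market return is associated with a change of between -0.6227 and -0.3369 % in stock return.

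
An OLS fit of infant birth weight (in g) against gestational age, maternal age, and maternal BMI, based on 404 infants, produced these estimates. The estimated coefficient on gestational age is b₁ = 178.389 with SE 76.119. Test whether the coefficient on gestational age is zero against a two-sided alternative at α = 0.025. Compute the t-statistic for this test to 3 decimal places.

t = 2.344

H₀: β₁ = 0 vs H₁: β₁ ≠ 0.
t = (b₁ − β₁⁰)/SE = 178.389 / 76.119 = 2.344.
df = n − k − 1 = 404 − 3 − 1 = 400.
Two-sided p ≈ 0.0196, which is < 0.025, so reject H₀.
There is evidence that gestational age is associated with infant birth weight, holding the other predictors fixed.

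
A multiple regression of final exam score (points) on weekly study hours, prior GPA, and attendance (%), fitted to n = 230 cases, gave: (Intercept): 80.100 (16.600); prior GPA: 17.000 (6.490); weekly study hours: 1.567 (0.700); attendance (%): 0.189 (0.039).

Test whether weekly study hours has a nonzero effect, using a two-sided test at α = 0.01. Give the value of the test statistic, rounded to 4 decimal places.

Read off: b = 1.567, SE = 0.700 for weekly study hours.
H₀: β₁ = 0 vs H₁: β₁ ≠ 0.
t = 1.567 / 0.700 = 2.2386.
df = n − k − 1 = 230 − 3 − 1 = 226.
Two-sided p ≈ 0.0262, which is ≥ 0.01, so fail to reject H₀.
The data do not give significant evidence of an association between weekly study hours and final exam score, after adjusting for the other predictors.

t = 2.2386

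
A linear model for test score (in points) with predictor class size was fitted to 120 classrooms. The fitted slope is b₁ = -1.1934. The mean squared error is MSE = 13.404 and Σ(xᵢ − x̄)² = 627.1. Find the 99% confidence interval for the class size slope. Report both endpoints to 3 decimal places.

SE(b₁) = √(MSE/Sₓₓ) = √(13.404/627.1) = 0.1462.
df = n − 2 = 118.
t* = t_{0.005, 118} = 2.618137.
Margin = t* × SE = 2.618137 × 0.1462 = 0.38277.
CI: -1.1934 ± 0.38277 → (-1.576, -0.811).
With 99% confidence, each one-unit increase in class size is associated with a change of between -1.576 and -0.811 points in test score.

(-1.576, -0.811)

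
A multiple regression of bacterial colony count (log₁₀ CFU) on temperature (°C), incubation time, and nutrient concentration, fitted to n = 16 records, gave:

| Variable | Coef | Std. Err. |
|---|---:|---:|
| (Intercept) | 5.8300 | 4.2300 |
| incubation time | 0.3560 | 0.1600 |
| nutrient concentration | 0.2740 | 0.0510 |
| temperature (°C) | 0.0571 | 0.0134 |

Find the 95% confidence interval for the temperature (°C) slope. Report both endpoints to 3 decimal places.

Read off: b = 0.0571, SE = 0.0134 for temperature (°C).
df = n − k − 1 = 16 − 3 − 1 = 12.
t* = t_{0.025, 12} = 2.178813.
Margin = t* × SE = 2.178813 × 0.0134 = 0.02920.
CI: 0.0571 ± 0.02920 → (0.028, 0.086).

(0.028, 0.086)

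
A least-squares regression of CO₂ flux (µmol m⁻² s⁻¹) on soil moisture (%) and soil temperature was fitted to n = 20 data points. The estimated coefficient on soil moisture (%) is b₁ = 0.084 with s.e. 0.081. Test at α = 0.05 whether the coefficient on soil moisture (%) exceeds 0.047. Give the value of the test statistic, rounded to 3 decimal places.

t = 0.457

H₀: β₁ = 0.047 vs H₁: β₁ > 0.047.
t = (b₁ − β₁⁰)/SE = (0.084 − 0.047) / 0.081 = 0.457.
df = n − k − 1 = 20 − 2 − 1 = 17.
One-sided p ≈ 0.3268, which is ≥ 0.05, so fail to reject H₀.
The data do not give significant evidence that the true slope on soil moisture (%) exceeds 0.047 µmol m⁻² s⁻¹ per unit, holding the other predictors fixed.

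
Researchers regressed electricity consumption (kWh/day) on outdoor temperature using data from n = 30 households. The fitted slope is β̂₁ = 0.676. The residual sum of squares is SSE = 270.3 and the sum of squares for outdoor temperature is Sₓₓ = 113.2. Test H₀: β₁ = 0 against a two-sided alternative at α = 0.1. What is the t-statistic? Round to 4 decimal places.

MSE = SSE/(n − 2) = 270.3/28 = 9.65357.
SE(β̂₁) = √(MSE/Sₓₓ) = √(9.65357/113.2) = 0.292026.
t = 0.676 / 0.292026 = 2.3149.
df = n − 2 = 28.
Two-sided p ≈ 0.0282, which is < 0.1, so reject H₀.
There is evidence that outdoor temperature is associated with electricity consumption.

t = 2.3149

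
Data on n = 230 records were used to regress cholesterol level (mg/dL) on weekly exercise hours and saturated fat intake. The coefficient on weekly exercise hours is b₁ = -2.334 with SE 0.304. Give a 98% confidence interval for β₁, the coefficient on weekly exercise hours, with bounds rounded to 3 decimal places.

(-3.046, -1.622)

df = n − k − 1 = 230 − 2 − 1 = 227.
t* = t_{0.01, 227} = 2.342887.
Margin = t* × SE = 2.342887 × 0.304 = 0.71224.
CI: -2.334 ± 0.71224 → (-3.046, -1.622).
With 98% confidence, each one-unit increase in weekly exercise hours is associated with a change of between -3.046 and -1.622 mg/dL in cholesterol level, holding the other predictors fixed.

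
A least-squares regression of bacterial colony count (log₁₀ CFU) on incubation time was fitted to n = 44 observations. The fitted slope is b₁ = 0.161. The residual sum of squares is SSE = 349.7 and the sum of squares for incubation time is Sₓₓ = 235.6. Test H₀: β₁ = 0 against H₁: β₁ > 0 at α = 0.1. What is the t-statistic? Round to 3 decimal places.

t = 0.856

MSE = SSE/(n − 2) = 349.7/42 = 8.32619.
SE(b₁) = √(MSE/Sₓₓ) = √(8.32619/235.6) = 0.18799.
t = 0.161 / 0.18799 = 0.856.
df = n − 2 = 42.
One-sided p ≈ 0.1983, which is ≥ 0.1, so fail to reject H₀.
The data do not give significant evidence that the true slope on incubation time is positive.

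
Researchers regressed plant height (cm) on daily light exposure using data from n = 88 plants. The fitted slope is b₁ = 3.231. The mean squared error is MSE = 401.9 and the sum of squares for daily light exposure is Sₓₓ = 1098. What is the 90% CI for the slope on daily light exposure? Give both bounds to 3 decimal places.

(2.225, 4.237)

SE(b₁) = √(MSE/Sₓₓ) = √(401.9/1098) = 0.605003.
df = n − 2 = 86.
t* = t_{0.05, 86} = 1.662765.
Margin = t* × SE = 1.662765 × 0.605003 = 1.00598.
CI: 3.231 ± 1.00598 → (2.225, 4.237).
With 90% confidence, each one-unit increase in daily light exposure is associated with a change of between 2.225 and 4.237 cm in plant height.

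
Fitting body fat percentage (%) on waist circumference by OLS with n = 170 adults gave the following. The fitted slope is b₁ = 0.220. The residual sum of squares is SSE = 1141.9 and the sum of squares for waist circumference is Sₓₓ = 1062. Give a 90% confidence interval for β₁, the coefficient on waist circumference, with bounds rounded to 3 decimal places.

(0.088, 0.352)

MSE = SSE/(n − 2) = 1141.9/168 = 6.79702.
SE(b₁) = √(MSE/Sₓₓ) = √(6.79702/1062) = 0.0800013.
df = n − 2 = 168.
t* = t_{0.05, 168} = 1.653974.
Margin = t* × SE = 1.653974 × 0.0800013 = 0.13232.
CI: 0.220 ± 0.13232 → (0.088, 0.352).
With 90% confidence, each one-unit increase in waist circumference is associated with a change of between 0.088 and 0.352 % in body fat percentage.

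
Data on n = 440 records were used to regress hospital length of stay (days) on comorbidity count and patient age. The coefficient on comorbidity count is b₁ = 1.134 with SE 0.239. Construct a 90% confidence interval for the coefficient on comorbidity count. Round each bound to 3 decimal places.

df = n − k − 1 = 440 − 2 − 1 = 437.
t* = t_{0.05, 437} = 1.648348.
Margin = t* × SE = 1.648348 × 0.239 = 0.39396.
CI: 1.134 ± 0.39396 → (0.740, 1.528).
With 90% confidence, each one-unit increase in comorbidity count is associated with a change of between 0.740 and 1.528 days in hospital length of stay, holding the other predictors fixed.

(0.740, 1.528)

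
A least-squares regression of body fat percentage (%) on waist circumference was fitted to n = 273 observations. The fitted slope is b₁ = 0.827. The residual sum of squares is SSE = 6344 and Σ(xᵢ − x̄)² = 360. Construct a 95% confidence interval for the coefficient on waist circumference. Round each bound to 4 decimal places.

MSE = SSE/(n − 2) = 6344/271 = 23.4096.
SE(b₁) = √(MSE/Sₓₓ) = √(23.4096/360) = 0.255003.
df = n − 2 = 271.
t* = t_{0.025, 271} = 1.968756.
Margin = t* × SE = 1.968756 × 0.255003 = 0.502039.
CI: 0.827 ± 0.502039 → (0.3250, 1.3290).
With 95% confidence, each one-unit increase in waist circumference is associated with a change of between 0.3250 and 1.3290 % in body fat percentage.

(0.3250, 1.3290)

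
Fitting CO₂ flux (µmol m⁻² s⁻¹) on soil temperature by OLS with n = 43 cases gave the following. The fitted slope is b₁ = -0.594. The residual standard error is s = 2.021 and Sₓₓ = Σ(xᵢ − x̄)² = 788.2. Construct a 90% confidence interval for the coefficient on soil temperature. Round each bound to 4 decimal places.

(-0.7151, -0.4729)

SE(b₁) = s/√Sₓₓ = 2.021/√788.2 = 0.071986.
df = n − 2 = 41.
t* = t_{0.05, 41} = 1.682878.
Margin = t* × SE = 1.682878 × 0.071986 = 0.121144.
CI: -0.594 ± 0.121144 → (-0.7151, -0.4729).
With 90% confidence, each one-unit increase in soil temperature is associated with a change of between -0.7151 and -0.4729 µmol m⁻² s⁻¹ in CO₂ flux.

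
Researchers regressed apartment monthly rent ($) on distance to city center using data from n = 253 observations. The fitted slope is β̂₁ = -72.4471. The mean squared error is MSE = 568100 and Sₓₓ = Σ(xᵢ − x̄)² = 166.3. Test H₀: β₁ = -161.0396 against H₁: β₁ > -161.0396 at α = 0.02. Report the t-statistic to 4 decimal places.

t = 1.5158

SE(β̂₁) = √(MSE/Sₓₓ) = √(568100/166.3) = 58.4475.
t = (-72.4471 − (-161.0396)) / 58.4475 = 1.5158.
df = n − 2 = 251.
One-sided p ≈ 0.0654, which is ≥ 0.02, so fail to reject H₀.
The data do not give significant evidence that the true slope on distance to city center exceeds -161.0396 $ per unit.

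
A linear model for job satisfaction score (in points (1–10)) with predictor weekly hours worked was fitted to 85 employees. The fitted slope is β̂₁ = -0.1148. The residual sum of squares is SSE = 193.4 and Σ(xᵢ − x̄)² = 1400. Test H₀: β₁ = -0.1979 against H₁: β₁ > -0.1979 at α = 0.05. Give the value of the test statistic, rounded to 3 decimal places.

t = 2.037

MSE = SSE/(n − 2) = 193.4/83 = 2.33012.
SE(β̂₁) = √(MSE/Sₓₓ) = √(2.33012/1400) = 0.0407967.
t = (-0.1148 − (-0.1979)) / 0.0407967 = 2.037.
df = n − 2 = 83.
One-sided p ≈ 0.0224, which is < 0.05, so reject H₀.
There is evidence that the true slope on weekly hours worked exceeds -0.1979 points (1–10) per unit.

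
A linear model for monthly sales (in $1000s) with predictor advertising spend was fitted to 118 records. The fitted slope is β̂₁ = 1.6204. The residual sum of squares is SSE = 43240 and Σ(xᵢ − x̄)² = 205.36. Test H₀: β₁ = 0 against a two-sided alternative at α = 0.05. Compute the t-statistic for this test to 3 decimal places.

t = 1.203

MSE = SSE/(n − 2) = 43240/116 = 372.759.
SE(β̂₁) = √(MSE/Sₓₓ) = √(372.759/205.36) = 1.34727.
t = 1.6204 / 1.34727 = 1.203.
df = n − 2 = 116.
Two-sided p ≈ 0.2315, which is ≥ 0.05, so fail to reject H₀.
The data do not give significant evidence of an association between advertising spend and monthly sales.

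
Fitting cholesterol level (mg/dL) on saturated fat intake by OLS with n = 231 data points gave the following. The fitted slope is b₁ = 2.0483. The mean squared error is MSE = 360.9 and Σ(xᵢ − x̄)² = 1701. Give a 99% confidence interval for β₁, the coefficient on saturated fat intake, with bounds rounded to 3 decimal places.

(0.852, 3.245)

SE(b₁) = √(MSE/Sₓₓ) = √(360.9/1701) = 0.460618.
df = n − 2 = 229.
t* = t_{0.005, 229} = 2.597468.
Margin = t* × SE = 2.597468 × 0.460618 = 1.19644.
CI: 2.0483 ± 1.19644 → (0.852, 3.245).
With 99% confidence, each one-unit increase in saturated fat intake is associated with a change of between 0.852 and 3.245 mg/dL in cholesterol level.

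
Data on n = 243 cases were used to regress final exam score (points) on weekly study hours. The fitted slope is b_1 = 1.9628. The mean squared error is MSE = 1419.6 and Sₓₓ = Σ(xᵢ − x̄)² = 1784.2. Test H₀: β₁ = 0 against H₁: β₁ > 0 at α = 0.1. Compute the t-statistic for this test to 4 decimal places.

t = 2.2005

SE(b_1) = √(MSE/Sₓₓ) = √(1419.6/1784.2) = 0.891993.
t = 1.9628 / 0.891993 = 2.2005.
df = n − 2 = 241.
One-sided p ≈ 0.0144, which is < 0.1, so reject H₀.
There is evidence that the true slope on weekly study hours is positive.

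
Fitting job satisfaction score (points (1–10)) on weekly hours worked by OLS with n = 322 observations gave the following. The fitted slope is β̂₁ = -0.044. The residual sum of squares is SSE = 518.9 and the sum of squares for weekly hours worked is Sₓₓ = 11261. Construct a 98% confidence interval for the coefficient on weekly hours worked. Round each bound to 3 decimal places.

MSE = SSE/(n − 2) = 518.9/320 = 1.62156.
SE(β̂₁) = √(MSE/Sₓₓ) = √(1.62156/11261) = 0.0119999.
df = n − 2 = 320.
t* = t_{0.01, 320} = 2.338057.
Margin = t* × SE = 2.338057 × 0.0119999 = 0.02806.
CI: -0.044 ± 0.02806 → (-0.072, -0.016).
With 98% confidence, each one-unit increase in weekly hours worked is associated with a change of between -0.072 and -0.016 points (1–10) in job satisfaction score.

(-0.072, -0.016)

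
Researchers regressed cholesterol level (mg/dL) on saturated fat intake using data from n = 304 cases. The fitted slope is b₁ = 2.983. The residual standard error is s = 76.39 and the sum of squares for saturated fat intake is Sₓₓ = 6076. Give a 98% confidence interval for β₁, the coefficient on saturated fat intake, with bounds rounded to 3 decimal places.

SE(b₁) = s/√Sₓₓ = 76.39/√6076 = 0.980004.
df = n − 2 = 302.
t* = t_{0.01, 302} = 2.338759.
Margin = t* × SE = 2.338759 × 0.980004 = 2.29199.
CI: 2.983 ± 2.29199 → (0.691, 5.275).
With 98% confidence, each one-unit increase in saturated fat intake is associated with a change of between 0.691 and 5.275 mg/dL in cholesterol level.

(0.691, 5.275)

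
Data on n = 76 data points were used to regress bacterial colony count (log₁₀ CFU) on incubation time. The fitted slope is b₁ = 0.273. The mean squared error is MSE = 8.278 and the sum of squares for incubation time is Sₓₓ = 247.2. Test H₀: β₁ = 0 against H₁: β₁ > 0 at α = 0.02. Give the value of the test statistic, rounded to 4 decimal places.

t = 1.4918

SE(b₁) = √(MSE/Sₓₓ) = √(8.278/247.2) = 0.182995.
t = 0.273 / 0.182995 = 1.4918.
df = n − 2 = 74.
One-sided p ≈ 0.0700, which is ≥ 0.02, so fail to reject H₀.
The data do not give significant evidence that the true slope on incubation time is positive.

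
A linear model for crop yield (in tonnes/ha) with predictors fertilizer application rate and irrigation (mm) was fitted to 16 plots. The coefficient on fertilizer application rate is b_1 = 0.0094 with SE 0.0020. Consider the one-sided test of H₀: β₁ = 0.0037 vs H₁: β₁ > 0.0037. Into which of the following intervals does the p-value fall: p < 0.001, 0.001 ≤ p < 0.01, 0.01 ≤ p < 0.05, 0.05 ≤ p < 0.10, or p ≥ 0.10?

0.001 ≤ p < 0.01

t = (0.0094 − 0.0037) / 0.0020 = 2.850.
df = n − k − 1 = 16 − 2 − 1 = 13.
One-sided p = P(T_{13} > t) ≈ 0.0068.
So 0.001 ≤ p < 0.01.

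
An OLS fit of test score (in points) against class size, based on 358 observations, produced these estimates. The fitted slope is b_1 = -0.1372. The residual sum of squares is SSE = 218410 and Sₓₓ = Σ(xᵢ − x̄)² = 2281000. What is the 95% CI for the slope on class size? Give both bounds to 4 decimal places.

(-0.1695, -0.1049)

MSE = SSE/(n − 2) = 218410/356 = 613.511.
SE(b_1) = √(MSE/Sₓₓ) = √(613.511/2281000) = 0.0164002.
df = n − 2 = 356.
t* = t_{0.025, 356} = 1.96665.
Margin = t* × SE = 1.96665 × 0.0164002 = 0.032253.
CI: -0.1372 ± 0.032253 → (-0.1695, -0.1049).
With 95% confidence, each one-unit increase in class size is associated with a change of between -0.1695 and -0.1049 points in test score.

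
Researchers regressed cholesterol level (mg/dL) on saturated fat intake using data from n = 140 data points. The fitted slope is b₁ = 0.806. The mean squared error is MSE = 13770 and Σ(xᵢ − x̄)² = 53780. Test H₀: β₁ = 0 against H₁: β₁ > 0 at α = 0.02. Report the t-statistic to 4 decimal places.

t = 1.5929

SE(b₁) = √(MSE/Sₓₓ) = √(13770/53780) = 0.506007.
t = 0.806 / 0.506007 = 1.5929.
df = n − 2 = 138.
One-sided p ≈ 0.0567, which is ≥ 0.02, so fail to reject H₀.
The data do not give significant evidence that the true slope on saturated fat intake is positive.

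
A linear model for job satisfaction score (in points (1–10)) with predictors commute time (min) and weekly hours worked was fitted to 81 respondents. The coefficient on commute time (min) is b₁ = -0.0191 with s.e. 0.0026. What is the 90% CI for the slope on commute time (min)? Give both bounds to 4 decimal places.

df = n − k − 1 = 81 − 2 − 1 = 78.
t* = t_{0.05, 78} = 1.664625.
Margin = t* × SE = 1.664625 × 0.0026 = 0.004328.
CI: -0.0191 ± 0.004328 → (-0.0234, -0.0148).
With 90% confidence, each one-unit increase in commute time (min) is associated with a change of between -0.0234 and -0.0148 points (1–10) in job satisfaction score, holding the other predictors fixed.

(-0.0234, -0.0148)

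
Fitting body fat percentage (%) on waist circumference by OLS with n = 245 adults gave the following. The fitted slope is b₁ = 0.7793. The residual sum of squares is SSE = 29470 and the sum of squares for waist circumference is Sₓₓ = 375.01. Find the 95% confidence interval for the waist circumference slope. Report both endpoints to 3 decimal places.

MSE = SSE/(n − 2) = 29470/243 = 121.276.
SE(b₁) = √(MSE/Sₓₓ) = √(121.276/375.01) = 0.568677.
df = n − 2 = 243.
t* = t_{0.025, 243} = 1.969774.
Margin = t* × SE = 1.969774 × 0.568677 = 1.12016.
CI: 0.7793 ± 1.12016 → (-0.341, 1.899).
With 95% confidence, each one-unit increase in waist circumference is associated with a change of between -0.341 and 1.899 % in body fat percentage.

(-0.341, 1.899)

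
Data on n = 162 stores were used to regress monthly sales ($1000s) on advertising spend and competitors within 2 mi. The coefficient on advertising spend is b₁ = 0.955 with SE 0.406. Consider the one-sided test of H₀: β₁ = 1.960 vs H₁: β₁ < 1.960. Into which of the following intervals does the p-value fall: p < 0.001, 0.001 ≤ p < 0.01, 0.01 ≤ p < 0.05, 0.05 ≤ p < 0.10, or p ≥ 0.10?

0.001 ≤ p < 0.01

t = (0.955 − 1.960) / 0.406 = -2.475.
df = n − k − 1 = 162 − 2 − 1 = 159.
One-sided p = P(T_{159} < t) ≈ 0.0072.
So 0.001 ≤ p < 0.01.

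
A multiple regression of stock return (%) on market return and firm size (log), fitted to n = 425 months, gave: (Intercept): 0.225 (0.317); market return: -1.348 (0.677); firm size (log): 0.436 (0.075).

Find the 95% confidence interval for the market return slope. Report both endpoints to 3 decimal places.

(-2.679, -0.017)

Read off: b = -1.348, SE = 0.677 for market return.
df = n − k − 1 = 425 − 2 − 1 = 422.
t* = t_{0.025, 422} = 1.965601.
Margin = t* × SE = 1.965601 × 0.677 = 1.33071.
CI: -1.348 ± 1.33071 → (-2.679, -0.017).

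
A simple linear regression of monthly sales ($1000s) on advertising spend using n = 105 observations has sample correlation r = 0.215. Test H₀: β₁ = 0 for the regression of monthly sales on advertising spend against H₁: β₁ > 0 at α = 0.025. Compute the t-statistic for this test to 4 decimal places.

t = 2.2343

t = r·√(n − 2)/√(1 − r²) = 0.215·√103/√0.953775 = 2.2343.
df = n − 2 = 103.
One-sided p ≈ 0.0138, which is < 0.025, so reject H₀.
There is evidence of a linear association between advertising spend and monthly sales.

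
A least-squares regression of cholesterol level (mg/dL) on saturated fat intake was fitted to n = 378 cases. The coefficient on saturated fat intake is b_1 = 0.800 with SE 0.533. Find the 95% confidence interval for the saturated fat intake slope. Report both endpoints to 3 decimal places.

df = n − 2 = 378 − 2 = 376.
t* = t_{0.025, 376} = 1.966293.
Margin = t* × SE = 1.966293 × 0.533 = 1.04803.
CI: 0.800 ± 1.04803 → (-0.248, 1.848).
With 95% confidence, each one-unit increase in saturated fat intake is associated with a change of between -0.248 and 1.848 mg/dL in cholesterol level.

(-0.248, 1.848)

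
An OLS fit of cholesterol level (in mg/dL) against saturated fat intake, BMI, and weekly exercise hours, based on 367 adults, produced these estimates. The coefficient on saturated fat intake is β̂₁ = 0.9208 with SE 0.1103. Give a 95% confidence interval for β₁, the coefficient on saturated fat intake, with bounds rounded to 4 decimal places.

(0.7039, 1.1377)

df = n − k − 1 = 367 − 3 − 1 = 363.
t* = t_{0.025, 363} = 1.966521.
Margin = t* × SE = 1.966521 × 0.1103 = 0.216907.
CI: 0.9208 ± 0.216907 → (0.7039, 1.1377).
With 95% confidence, each one-unit increase in saturated fat intake is associated with a change of between 0.7039 and 1.1377 mg/dL in cholesterol level, holding the other predictors fixed.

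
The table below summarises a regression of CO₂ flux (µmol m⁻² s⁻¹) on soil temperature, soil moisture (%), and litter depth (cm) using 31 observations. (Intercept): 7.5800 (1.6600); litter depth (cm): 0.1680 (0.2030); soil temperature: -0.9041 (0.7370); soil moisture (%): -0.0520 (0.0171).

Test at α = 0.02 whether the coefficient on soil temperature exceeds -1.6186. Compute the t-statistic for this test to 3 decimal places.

t = 0.969

Read off: b = -0.9041, SE = 0.7370 for soil temperature.
H₀: β₁ = -1.6186 vs H₁: β₁ > -1.6186.
t = (-0.9041 − (-1.6186)) / 0.7370 = 0.969.
df = n − k − 1 = 31 − 3 − 1 = 27.
One-sided p ≈ 0.1705, which is ≥ 0.02, so fail to reject H₀.
The data do not give significant evidence that the true slope on soil temperature exceeds -1.6186 µmol m⁻² s⁻¹ per unit, holding the other predictors fixed.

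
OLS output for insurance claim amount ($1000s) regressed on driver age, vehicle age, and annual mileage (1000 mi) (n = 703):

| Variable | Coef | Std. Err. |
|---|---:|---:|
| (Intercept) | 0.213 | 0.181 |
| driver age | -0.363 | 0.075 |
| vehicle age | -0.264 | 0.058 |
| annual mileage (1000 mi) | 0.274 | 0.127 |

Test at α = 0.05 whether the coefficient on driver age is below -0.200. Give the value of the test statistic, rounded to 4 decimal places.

t = -2.1733

Read off: b = -0.363, SE = 0.075 for driver age.
H₀: β₁ = -0.200 vs H₁: β₁ < -0.200.
t = (-0.363 − (-0.200)) / 0.075 = -2.1733.
df = n − k − 1 = 703 − 3 − 1 = 699.
One-sided p ≈ 0.0150, which is < 0.05, so reject H₀.
There is evidence that the true slope on driver age is below -0.200 $1000s per unit, holding the other predictors fixed.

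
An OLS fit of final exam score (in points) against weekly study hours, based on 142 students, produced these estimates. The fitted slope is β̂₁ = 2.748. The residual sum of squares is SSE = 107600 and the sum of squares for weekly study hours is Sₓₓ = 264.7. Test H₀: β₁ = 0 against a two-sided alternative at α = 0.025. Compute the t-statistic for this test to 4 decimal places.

t = 1.6127

MSE = SSE/(n − 2) = 107600/140 = 768.571.
SE(β̂₁) = √(MSE/Sₓₓ) = √(768.571/264.7) = 1.70398.
t = 2.748 / 1.70398 = 1.6127.
df = n − 2 = 140.
Two-sided p ≈ 0.1091, which is ≥ 0.025, so fail to reject H₀.
The data do not give significant evidence of an association between weekly study hours and final exam score.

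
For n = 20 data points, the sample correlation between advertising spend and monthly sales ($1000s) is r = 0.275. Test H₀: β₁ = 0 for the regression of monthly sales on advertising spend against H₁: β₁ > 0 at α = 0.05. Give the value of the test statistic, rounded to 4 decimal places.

t = 1.2135

t = r·√(n − 2)/√(1 − r²) = 0.275·√18/√0.924375 = 1.2135.
df = n − 2 = 18.
One-sided p ≈ 0.1203, which is ≥ 0.05, so fail to reject H₀.
The data do not give significant evidence of a linear association between advertising spend and monthly sales.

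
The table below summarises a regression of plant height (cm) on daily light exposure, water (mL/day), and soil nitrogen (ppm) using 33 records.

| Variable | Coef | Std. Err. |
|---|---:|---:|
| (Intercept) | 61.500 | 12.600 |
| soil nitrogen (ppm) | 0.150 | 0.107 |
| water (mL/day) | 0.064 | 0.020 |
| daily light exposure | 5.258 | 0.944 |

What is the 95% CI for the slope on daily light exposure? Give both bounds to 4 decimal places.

(3.3273, 7.1887)

Read off: b = 5.258, SE = 0.944 for daily light exposure.
df = n − k − 1 = 33 − 3 − 1 = 29.
t* = t_{0.025, 29} = 2.04523.
Margin = t* × SE = 2.04523 × 0.944 = 1.930697.
CI: 5.258 ± 1.930697 → (3.3273, 7.1887).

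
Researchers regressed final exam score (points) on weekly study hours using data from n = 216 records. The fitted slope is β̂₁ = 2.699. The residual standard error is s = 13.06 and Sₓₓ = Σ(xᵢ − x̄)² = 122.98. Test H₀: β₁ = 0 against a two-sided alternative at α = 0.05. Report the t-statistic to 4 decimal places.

SE(β̂₁) = s/√Sₓₓ = 13.06/√122.98 = 1.17768.
t = 2.699 / 1.17768 = 2.2918.
df = n − 2 = 214.
Two-sided p ≈ 0.0229, which is < 0.05, so reject H₀.
There is evidence that weekly study hours is associated with final exam score.

t = 2.2918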